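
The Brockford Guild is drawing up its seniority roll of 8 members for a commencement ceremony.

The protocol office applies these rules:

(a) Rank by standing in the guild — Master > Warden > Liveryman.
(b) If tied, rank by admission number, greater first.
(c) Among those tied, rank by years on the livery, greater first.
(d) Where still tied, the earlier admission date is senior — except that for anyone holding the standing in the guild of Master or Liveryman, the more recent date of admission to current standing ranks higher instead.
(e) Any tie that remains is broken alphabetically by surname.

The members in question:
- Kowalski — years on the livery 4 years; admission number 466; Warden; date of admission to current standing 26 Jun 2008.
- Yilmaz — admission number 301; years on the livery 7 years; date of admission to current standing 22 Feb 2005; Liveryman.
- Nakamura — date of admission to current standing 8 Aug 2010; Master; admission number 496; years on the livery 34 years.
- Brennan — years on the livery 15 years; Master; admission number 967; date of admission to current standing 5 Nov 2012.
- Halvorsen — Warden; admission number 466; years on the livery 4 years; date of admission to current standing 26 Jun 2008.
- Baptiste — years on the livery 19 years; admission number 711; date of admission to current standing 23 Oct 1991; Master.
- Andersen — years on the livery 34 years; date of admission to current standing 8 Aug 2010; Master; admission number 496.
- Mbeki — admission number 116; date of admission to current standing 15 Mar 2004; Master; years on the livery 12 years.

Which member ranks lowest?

Yilmaz

By standing in the guild: Brennan, Baptiste, Andersen, Nakamura and Mbeki (Master); then Halvorsen and Kowalski (Warden); then Yilmaz (Liveryman).
Among Brennan, Baptiste, Andersen, Nakamura and Mbeki, by admission number (higher first): Brennan (967) before Baptiste (711) before Andersen and Nakamura (496) before Mbeki (116).
Andersen and Nakamura both have years on the livery 34 years, so the next rule applies.
Andersen and Nakamura both have date of admission to current standing 8 Aug 2010, so the next rule applies.
Among Andersen and Nakamura, alphabetically by surname: Andersen before Nakamura.
Halvorsen and Kowalski both have admission number 466, so the next rule applies.
Halvorsen and Kowalski both have years on the livery 4 years, so the next rule applies.
Halvorsen and Kowalski both have date of admission to current standing 26 Jun 2008, so the next rule applies.
Among Halvorsen and Kowalski, alphabetically by surname: Halvorsen before Kowalski.
Order: Brennan, Baptiste, Andersen, Nakamura, Mbeki, Halvorsen, Kowalski, Yilmaz.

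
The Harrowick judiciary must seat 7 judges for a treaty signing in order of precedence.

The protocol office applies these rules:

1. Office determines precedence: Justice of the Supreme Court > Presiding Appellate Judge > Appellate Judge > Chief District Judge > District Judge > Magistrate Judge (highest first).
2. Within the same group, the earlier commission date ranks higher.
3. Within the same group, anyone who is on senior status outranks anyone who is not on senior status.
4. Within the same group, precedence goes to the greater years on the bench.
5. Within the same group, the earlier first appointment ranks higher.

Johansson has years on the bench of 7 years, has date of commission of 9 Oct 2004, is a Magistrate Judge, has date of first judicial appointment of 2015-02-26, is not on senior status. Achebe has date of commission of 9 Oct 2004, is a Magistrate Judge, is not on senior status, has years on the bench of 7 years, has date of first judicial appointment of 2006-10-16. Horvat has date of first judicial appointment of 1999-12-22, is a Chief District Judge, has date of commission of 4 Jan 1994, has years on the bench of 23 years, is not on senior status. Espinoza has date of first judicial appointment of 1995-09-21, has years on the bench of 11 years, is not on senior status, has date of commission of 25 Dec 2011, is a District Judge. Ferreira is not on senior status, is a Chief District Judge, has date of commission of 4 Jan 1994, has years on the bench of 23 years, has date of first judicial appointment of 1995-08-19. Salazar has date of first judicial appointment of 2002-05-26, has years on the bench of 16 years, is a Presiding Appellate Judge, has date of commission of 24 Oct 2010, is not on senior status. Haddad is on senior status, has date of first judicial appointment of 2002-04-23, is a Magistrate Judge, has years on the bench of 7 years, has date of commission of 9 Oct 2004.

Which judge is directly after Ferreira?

Horvat

By office: Salazar (Presiding Appellate Judge); then Ferreira and Horvat (Chief District Judge); then Espinoza (District Judge); then Haddad, Achebe and Johansson (Magistrate Judge).
Ferreira and Horvat both have date of commission 4 Jan 1994, so the next rule applies.
Ferreira and Horvat are each not on senior status, so the next rule applies.
Ferreira and Horvat both have years on the bench 23 years, so the next rule applies.
Among Ferreira and Horvat, by date of first judicial appointment (earlier first): Ferreira (1995-08-19) before Horvat (1999-12-22).
Haddad, Achebe and Johansson all have date of commission 9 Oct 2004, so the next rule applies.
Among Haddad, Achebe and Johansson, on senior status before not on senior status: Haddad (on senior status) before Achebe and Johansson (not on senior status).
Achebe and Johansson both have years on the bench 7 years, so the next rule applies.
Among Achebe and Johansson, by date of first judicial appointment (earlier first): Achebe (2006-10-16) before Johansson (2015-02-26).
Order: Salazar, Ferreira, Horvat, Espinoza, Haddad, Achebe, Johansson.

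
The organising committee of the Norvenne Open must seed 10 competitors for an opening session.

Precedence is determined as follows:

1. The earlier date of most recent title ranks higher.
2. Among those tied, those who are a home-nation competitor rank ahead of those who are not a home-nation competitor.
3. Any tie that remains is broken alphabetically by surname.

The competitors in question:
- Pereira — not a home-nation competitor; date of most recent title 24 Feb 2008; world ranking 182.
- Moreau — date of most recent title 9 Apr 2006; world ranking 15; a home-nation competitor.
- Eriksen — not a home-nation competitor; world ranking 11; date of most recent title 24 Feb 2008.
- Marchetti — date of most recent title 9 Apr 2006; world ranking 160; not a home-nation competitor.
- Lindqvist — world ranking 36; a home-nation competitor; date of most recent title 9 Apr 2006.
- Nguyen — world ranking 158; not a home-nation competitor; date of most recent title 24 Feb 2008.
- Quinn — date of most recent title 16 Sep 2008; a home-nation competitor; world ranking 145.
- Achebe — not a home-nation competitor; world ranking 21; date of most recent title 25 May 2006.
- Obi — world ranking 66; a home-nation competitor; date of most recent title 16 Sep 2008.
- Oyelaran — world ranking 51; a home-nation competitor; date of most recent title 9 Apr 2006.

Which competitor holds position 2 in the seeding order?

By date of most recent title (earlier first): Lindqvist, Moreau, Oyelaran and Marchetti (each 9 Apr 2006); then Achebe (25 May 2006); then Eriksen, Nguyen and Pereira (each 24 Feb 2008); then Obi and Quinn (both 16 Sep 2008).
Among Lindqvist, Moreau, Oyelaran and Marchetti, a home-nation competitor before not a home-nation competitor: Lindqvist, Moreau and Oyelaran (a home-nation competitor) before Marchetti (not a home-nation competitor).
Among Lindqvist, Moreau and Oyelaran, alphabetically by surname: Lindqvist before Moreau before Oyelaran.
Eriksen, Nguyen and Pereira are each not a home-nation competitor, so the next rule applies.
Among Eriksen, Nguyen and Pereira, alphabetically by surname: Eriksen before Nguyen before Pereira.
Obi and Quinn are each a home-nation competitor, so the next rule applies.
Among Obi and Quinn, alphabetically by surname: Obi before Quinn.
Order: Lindqvist, Moreau, Oyelaran, Marchetti, Achebe, Eriksen, Nguyen, Pereira, Obi, Quinn.

Moreau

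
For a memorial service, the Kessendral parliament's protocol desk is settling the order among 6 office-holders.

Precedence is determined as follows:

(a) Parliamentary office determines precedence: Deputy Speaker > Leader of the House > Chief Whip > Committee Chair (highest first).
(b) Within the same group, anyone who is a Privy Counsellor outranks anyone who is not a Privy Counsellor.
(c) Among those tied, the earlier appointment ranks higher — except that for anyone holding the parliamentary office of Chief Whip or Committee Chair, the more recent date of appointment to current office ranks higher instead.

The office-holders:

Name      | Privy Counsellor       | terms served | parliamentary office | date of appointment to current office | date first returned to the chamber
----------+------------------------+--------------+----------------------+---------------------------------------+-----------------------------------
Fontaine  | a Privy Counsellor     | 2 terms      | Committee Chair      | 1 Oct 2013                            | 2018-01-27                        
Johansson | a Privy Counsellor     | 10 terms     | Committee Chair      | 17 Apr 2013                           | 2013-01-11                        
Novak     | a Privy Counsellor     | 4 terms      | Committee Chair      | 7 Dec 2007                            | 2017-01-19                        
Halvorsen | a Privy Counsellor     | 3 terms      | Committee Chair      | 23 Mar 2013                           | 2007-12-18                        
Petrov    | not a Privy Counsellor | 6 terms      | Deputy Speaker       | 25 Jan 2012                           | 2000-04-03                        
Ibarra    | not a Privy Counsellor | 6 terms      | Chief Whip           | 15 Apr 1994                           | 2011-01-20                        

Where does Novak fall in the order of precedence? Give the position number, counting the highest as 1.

6

By parliamentary office: Petrov (Deputy Speaker); then Ibarra (Chief Whip); then Fontaine, Johansson, Halvorsen and Novak (Committee Chair).
Fontaine, Johansson, Halvorsen and Novak are each a Privy Counsellor, so the next rule applies.
Among Fontaine, Johansson, Halvorsen and Novak, by date of appointment to current office (later first) (reversed rule for this group): Fontaine (1 Oct 2013) before Johansson (17 Apr 2013) before Halvorsen (23 Mar 2013) before Novak (7 Dec 2007).
Order: Petrov, Ibarra, Fontaine, Johansson, Halvorsen, Novak. So position 6.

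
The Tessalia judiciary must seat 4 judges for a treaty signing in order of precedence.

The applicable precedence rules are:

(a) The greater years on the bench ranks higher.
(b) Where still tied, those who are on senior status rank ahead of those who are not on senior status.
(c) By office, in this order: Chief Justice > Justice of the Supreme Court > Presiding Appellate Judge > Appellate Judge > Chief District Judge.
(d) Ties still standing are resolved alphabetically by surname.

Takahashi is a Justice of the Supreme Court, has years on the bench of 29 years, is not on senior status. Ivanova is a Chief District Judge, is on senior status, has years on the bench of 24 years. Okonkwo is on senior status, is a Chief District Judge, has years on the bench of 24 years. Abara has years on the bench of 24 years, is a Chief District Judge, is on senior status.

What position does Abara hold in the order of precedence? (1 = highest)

2

By years on the bench (higher first): Takahashi (29 years); then Abara, Ivanova and Okonkwo (each 24 years).
Abara, Ivanova and Okonkwo are each on senior status, so the next rule applies.
Abara, Ivanova and Okonkwo are each Chief District Judge, so the next rule applies.
Among Abara, Ivanova and Okonkwo, alphabetically by surname: Abara before Ivanova before Okonkwo.
Order: Takahashi, Abara, Ivanova, Okonkwo. So position 2.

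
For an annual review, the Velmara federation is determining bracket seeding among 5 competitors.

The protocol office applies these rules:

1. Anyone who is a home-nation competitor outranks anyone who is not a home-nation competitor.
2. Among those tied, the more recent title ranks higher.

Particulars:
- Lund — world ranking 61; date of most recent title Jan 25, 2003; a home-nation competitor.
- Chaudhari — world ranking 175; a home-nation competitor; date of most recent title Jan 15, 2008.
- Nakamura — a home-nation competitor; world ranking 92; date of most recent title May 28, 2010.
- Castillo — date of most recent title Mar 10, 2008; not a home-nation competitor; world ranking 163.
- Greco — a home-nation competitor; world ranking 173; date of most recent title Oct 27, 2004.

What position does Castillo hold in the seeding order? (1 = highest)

5

By the first rule: Nakamura, Chaudhari, Greco and Lund (each a home-nation competitor); then Castillo (not a home-nation competitor).
Among Nakamura, Chaudhari, Greco and Lund, by date of most recent title (later first): Nakamura (May 28, 2010) before Chaudhari (Jan 15, 2008) before Greco (Oct 27, 2004) before Lund (Jan 25, 2003).
Order: Nakamura, Chaudhari, Greco, Lund, Castillo. So position 5.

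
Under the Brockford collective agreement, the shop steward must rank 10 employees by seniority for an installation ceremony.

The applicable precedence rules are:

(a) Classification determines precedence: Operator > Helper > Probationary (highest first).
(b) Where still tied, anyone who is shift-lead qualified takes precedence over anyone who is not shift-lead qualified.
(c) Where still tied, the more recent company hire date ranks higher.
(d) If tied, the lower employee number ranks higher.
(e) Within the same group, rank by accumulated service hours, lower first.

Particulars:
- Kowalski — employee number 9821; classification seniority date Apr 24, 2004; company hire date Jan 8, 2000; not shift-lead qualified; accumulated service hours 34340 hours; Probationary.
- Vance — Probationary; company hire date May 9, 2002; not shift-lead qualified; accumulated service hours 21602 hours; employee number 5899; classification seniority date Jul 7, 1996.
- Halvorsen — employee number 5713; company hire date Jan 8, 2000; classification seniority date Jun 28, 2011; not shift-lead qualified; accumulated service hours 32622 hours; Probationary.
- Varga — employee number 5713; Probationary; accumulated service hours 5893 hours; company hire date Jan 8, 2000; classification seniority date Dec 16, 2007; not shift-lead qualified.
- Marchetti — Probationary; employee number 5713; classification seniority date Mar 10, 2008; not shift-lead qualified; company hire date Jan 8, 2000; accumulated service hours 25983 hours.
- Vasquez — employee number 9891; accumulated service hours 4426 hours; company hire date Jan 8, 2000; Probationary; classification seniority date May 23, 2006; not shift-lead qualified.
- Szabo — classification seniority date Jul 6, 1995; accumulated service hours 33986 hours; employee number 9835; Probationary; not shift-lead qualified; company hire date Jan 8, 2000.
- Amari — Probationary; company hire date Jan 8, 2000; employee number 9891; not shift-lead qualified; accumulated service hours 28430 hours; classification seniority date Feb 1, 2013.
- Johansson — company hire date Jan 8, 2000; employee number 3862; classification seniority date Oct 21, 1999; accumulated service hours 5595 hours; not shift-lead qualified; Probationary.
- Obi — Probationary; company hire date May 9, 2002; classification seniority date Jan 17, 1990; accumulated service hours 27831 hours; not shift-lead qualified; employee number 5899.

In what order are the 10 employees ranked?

Vance, Obi, Johansson, Varga, Marchetti, Halvorsen, Kowalski, Szabo, Vasquez, Amari

By classification: Vance, Obi, Johansson, Varga, Marchetti, Halvorsen, Kowalski, Szabo, Vasquez and Amari (Probationary).
Vance, Obi, Johansson, Varga, Marchetti, Halvorsen, Kowalski, Szabo, Vasquez and Amari are each not shift-lead qualified, so the next rule applies.
Among Vance, Obi, Johansson, Varga, Marchetti, Halvorsen, Kowalski, Szabo, Vasquez and Amari, by company hire date (later first): Vance and Obi (May 9, 2002) before Johansson, Varga, Marchetti, Halvorsen, Kowalski, Szabo, Vasquez and Amari (Jan 8, 2000).
Vance and Obi both have employee number 5899, so the next rule applies.
Among Vance and Obi, by accumulated service hours (lower first): Vance (21602 hours) before Obi (27831 hours).
Among Johansson, Varga, Marchetti, Halvorsen, Kowalski, Szabo, Vasquez and Amari, by employee number (lower first): Johansson (3862) before Varga, Marchetti and Halvorsen (5713) before Kowalski (9821) before Szabo (9835) before Vasquez and Amari (9891).
Among Varga, Marchetti and Halvorsen, by accumulated service hours (lower first): Varga (5893 hours) before Marchetti (25983 hours) before Halvorsen (32622 hours).
Among Vasquez and Amari, by accumulated service hours (lower first): Vasquez (4426 hours) before Amari (28430 hours).
Full order: Vance, Obi, Johansson, Varga, Marchetti, Halvorsen, Kowalski, Szabo, Vasquez, Amari.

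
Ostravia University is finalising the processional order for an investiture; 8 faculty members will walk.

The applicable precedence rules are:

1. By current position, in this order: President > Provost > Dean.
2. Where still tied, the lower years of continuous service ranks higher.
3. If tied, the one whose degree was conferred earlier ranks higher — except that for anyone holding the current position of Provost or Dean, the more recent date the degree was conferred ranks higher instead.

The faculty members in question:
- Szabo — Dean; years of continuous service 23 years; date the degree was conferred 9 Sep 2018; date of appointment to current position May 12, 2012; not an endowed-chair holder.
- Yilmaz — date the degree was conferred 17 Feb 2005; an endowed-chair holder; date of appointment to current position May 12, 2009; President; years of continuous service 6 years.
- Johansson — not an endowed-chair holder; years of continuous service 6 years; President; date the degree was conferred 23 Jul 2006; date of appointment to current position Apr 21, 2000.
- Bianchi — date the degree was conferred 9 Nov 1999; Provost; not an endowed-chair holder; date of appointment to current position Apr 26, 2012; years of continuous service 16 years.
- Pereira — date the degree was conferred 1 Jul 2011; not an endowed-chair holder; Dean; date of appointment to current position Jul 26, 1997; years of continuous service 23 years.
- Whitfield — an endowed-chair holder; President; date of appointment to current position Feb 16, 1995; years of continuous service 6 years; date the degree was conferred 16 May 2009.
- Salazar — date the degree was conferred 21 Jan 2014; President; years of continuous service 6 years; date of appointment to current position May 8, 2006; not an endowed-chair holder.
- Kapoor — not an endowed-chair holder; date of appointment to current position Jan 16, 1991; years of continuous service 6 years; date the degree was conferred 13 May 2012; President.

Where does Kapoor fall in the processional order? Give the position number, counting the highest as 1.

4

By current position: Yilmaz, Johansson, Whitfield, Kapoor and Salazar (President); then Bianchi (Provost); then Szabo and Pereira (Dean).
Yilmaz, Johansson, Whitfield, Kapoor and Salazar all have years of continuous service 6 years, so the next rule applies.
Among Yilmaz, Johansson, Whitfield, Kapoor and Salazar, by date the degree was conferred (earlier first): Yilmaz (17 Feb 2005) before Johansson (23 Jul 2006) before Whitfield (16 May 2009) before Kapoor (13 May 2012) before Salazar (21 Jan 2014).
Szabo and Pereira both have years of continuous service 23 years, so the next rule applies.
Among Szabo and Pereira, by date the degree was conferred (later first) (reversed rule for this group): Szabo (9 Sep 2018) before Pereira (1 Jul 2011).
Order: Yilmaz, Johansson, Whitfield, Kapoor, Salazar, Bianchi, Szabo, Pereira. So position 4.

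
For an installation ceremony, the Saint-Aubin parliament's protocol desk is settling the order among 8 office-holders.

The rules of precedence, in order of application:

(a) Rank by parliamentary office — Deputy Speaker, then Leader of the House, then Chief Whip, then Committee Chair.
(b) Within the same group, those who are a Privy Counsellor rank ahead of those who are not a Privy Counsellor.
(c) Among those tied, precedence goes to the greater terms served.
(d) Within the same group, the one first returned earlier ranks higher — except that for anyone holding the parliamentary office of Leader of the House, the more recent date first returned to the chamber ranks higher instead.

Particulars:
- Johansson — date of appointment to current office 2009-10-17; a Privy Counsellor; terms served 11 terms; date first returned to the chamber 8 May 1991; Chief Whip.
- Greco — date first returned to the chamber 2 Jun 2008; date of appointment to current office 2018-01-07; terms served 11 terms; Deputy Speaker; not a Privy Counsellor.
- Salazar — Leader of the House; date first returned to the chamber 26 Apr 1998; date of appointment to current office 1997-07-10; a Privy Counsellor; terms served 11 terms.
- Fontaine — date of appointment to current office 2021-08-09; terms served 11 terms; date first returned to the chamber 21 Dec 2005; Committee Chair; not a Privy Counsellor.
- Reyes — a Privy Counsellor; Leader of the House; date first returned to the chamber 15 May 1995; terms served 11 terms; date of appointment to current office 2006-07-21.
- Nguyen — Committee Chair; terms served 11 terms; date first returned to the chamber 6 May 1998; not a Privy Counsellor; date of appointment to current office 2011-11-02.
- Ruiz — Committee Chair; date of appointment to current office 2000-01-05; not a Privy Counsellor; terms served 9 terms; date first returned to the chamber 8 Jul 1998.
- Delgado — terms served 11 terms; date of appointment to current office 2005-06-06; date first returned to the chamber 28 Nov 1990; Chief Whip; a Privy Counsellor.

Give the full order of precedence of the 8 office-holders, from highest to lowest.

Greco, Salazar, Reyes, Delgado, Johansson, Nguyen, Fontaine, Ruiz

By parliamentary office: Greco (Deputy Speaker); then Salazar and Reyes (Leader of the House); then Delgado and Johansson (Chief Whip); then Nguyen, Fontaine and Ruiz (Committee Chair).
Salazar and Reyes are each a Privy Counsellor, so the next rule applies.
Salazar and Reyes both have terms served 11 terms, so the next rule applies.
Among Salazar and Reyes, by date first returned to the chamber (later first) (reversed rule for this group): Salazar (26 Apr 1998) before Reyes (15 May 1995).
Delgado and Johansson are each a Privy Counsellor, so the next rule applies.
Delgado and Johansson both have terms served 11 terms, so the next rule applies.
Among Delgado and Johansson, by date first returned to the chamber (earlier first): Delgado (28 Nov 1990) before Johansson (8 May 1991).
Nguyen, Fontaine and Ruiz are each not a Privy Counsellor, so the next rule applies.
Among Nguyen, Fontaine and Ruiz, by terms served (higher first): Nguyen and Fontaine (11 terms) before Ruiz (9 terms).
Among Nguyen and Fontaine, by date first returned to the chamber (earlier first): Nguyen (6 May 1998) before Fontaine (21 Dec 2005).
Full order: Greco, Salazar, Reyes, Delgado, Johansson, Nguyen, Fontaine, Ruiz.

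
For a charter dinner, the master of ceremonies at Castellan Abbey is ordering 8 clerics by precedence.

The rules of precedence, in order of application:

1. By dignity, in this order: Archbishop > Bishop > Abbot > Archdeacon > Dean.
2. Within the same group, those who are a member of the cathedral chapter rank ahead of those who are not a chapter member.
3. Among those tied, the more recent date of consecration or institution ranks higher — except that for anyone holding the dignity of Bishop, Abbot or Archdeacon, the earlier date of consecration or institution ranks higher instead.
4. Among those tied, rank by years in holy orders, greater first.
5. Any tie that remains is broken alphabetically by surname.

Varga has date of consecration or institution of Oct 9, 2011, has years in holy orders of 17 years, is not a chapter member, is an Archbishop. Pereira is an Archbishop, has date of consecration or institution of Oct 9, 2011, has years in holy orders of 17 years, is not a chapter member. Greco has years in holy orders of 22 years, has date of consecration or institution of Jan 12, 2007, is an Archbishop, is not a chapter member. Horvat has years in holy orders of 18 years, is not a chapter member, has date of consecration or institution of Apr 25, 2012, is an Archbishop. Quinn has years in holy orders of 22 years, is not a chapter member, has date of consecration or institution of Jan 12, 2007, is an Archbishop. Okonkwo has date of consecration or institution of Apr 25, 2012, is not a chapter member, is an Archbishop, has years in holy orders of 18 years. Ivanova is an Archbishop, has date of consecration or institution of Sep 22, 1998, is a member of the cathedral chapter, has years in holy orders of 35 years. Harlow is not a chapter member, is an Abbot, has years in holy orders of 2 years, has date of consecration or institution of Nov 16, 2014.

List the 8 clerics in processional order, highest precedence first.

Ivanova, Horvat, Okonkwo, Pereira, Varga, Greco, Quinn, Harlow

By dignity: Ivanova, Horvat, Okonkwo, Pereira, Varga, Greco and Quinn (Archbishop); then Harlow (Abbot).
Among Ivanova, Horvat, Okonkwo, Pereira, Varga, Greco and Quinn, a member of the cathedral chapter before not a chapter member: Ivanova (a member of the cathedral chapter) before Horvat, Okonkwo, Pereira, Varga, Greco and Quinn (not a chapter member).
Among Horvat, Okonkwo, Pereira, Varga, Greco and Quinn, by date of consecration or institution (later first): Horvat and Okonkwo (Apr 25, 2012) before Pereira and Varga (Oct 9, 2011) before Greco and Quinn (Jan 12, 2007).
Horvat and Okonkwo both have years in holy orders 18 years, so the next rule applies.
Among Horvat and Okonkwo, alphabetically by surname: Horvat before Okonkwo.
Pereira and Varga both have years in holy orders 17 years, so the next rule applies.
Among Pereira and Varga, alphabetically by surname: Pereira before Varga.
Greco and Quinn both have years in holy orders 22 years, so the next rule applies.
Among Greco and Quinn, alphabetically by surname: Greco before Quinn.
Full order: Ivanova, Horvat, Okonkwo, Pereira, Varga, Greco, Quinn, Harlow.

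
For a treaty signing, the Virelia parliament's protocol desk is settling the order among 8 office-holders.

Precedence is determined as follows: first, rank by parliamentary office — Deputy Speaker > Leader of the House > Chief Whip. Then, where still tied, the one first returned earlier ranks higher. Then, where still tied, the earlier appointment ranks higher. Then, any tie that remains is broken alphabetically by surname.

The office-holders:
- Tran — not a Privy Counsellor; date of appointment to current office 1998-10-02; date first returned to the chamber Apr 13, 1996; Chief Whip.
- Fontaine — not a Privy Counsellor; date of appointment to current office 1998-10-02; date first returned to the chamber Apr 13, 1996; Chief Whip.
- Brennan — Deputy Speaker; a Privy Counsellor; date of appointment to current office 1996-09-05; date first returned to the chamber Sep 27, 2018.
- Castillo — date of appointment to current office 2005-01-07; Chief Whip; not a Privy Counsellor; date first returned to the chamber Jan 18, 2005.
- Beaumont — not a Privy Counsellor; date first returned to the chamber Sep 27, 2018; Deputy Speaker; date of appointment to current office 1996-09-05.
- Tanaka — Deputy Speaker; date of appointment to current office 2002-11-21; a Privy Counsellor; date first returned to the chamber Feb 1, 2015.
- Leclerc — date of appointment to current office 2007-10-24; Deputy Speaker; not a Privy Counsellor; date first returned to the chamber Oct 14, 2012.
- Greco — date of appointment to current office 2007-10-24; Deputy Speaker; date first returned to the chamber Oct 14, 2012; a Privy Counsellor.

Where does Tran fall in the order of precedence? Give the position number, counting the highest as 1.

7

By parliamentary office: Greco, Leclerc, Tanaka, Beaumont and Brennan (Deputy Speaker); then Fontaine, Tran and Castillo (Chief Whip).
Among Greco, Leclerc, Tanaka, Beaumont and Brennan, by date first returned to the chamber (earlier first): Greco and Leclerc (Oct 14, 2012) before Tanaka (Feb 1, 2015) before Beaumont and Brennan (Sep 27, 2018).
Greco and Leclerc both have date of appointment to current office 2007-10-24, so the next rule applies.
Among Greco and Leclerc, alphabetically by surname: Greco before Leclerc.
Beaumont and Brennan both have date of appointment to current office 1996-09-05, so the next rule applies.
Among Beaumont and Brennan, alphabetically by surname: Beaumont before Brennan.
Among Fontaine, Tran and Castillo, by date first returned to the chamber (earlier first): Fontaine and Tran (Apr 13, 1996) before Castillo (Jan 18, 2005).
Fontaine and Tran both have date of appointment to current office 1998-10-02, so the next rule applies.
Among Fontaine and Tran, alphabetically by surname: Fontaine before Tran.
Order: Greco, Leclerc, Tanaka, Beaumont, Brennan, Fontaine, Tran, Castillo. So position 7.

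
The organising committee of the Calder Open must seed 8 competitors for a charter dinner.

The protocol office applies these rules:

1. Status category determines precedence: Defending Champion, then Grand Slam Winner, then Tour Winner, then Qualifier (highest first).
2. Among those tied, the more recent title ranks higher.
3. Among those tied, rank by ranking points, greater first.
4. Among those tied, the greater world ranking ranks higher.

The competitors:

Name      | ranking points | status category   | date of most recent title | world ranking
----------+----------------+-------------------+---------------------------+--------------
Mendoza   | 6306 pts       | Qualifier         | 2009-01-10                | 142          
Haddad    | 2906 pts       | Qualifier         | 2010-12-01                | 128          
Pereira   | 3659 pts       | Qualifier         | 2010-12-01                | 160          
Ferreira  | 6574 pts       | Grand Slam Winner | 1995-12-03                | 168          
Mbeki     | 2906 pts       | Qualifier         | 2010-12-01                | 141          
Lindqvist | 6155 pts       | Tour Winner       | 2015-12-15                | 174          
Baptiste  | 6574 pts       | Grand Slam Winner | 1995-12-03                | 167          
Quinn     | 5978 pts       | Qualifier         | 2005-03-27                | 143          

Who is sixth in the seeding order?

By status category: Ferreira and Baptiste (Grand Slam Winner); then Lindqvist (Tour Winner); then Pereira, Mbeki, Haddad, Mendoza and Quinn (Qualifier).
Ferreira and Baptiste both have date of most recent title 1995-12-03, so the next rule applies.
Ferreira and Baptiste both have ranking points 6574 pts, so the next rule applies.
Among Ferreira and Baptiste, by world ranking (higher first): Ferreira (168) before Baptiste (167).
Among Pereira, Mbeki, Haddad, Mendoza and Quinn, by date of most recent title (later first): Pereira, Mbeki and Haddad (2010-12-01) before Mendoza (2009-01-10) before Quinn (2005-03-27).
Among Pereira, Mbeki and Haddad, by ranking points (higher first): Pereira (3659 pts) before Mbeki and Haddad (2906 pts).
Among Mbeki and Haddad, by world ranking (higher first): Mbeki (141) before Haddad (128).
Order: Ferreira, Baptiste, Lindqvist, Pereira, Mbeki, Haddad, Mendoza, Quinn.

Haddad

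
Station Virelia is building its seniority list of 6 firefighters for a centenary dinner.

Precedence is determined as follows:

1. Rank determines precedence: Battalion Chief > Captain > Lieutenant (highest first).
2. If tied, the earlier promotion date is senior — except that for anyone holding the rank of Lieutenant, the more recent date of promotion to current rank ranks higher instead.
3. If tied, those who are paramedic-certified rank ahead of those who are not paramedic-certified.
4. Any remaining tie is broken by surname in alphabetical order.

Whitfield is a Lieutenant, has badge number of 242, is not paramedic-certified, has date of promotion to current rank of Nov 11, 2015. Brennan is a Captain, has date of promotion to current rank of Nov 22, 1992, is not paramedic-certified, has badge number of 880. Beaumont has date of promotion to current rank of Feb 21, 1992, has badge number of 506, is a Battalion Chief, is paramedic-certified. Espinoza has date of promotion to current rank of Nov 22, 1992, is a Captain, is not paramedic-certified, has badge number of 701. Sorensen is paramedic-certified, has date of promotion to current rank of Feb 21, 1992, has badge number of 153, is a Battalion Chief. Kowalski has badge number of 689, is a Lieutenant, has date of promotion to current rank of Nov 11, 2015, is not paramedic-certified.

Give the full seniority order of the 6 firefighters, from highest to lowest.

Beaumont, Sorensen, Brennan, Espinoza, Kowalski, Whitfield

By rank: Beaumont and Sorensen (Battalion Chief); then Brennan and Espinoza (Captain); then Kowalski and Whitfield (Lieutenant).
Beaumont and Sorensen both have date of promotion to current rank Feb 21, 1992, so the next rule applies.
Beaumont and Sorensen are each paramedic-certified, so the next rule applies.
Among Beaumont and Sorensen, alphabetically by surname: Beaumont before Sorensen.
Brennan and Espinoza both have date of promotion to current rank Nov 22, 1992, so the next rule applies.
Brennan and Espinoza are each not paramedic-certified, so the next rule applies.
Among Brennan and Espinoza, alphabetically by surname: Brennan before Espinoza.
Kowalski and Whitfield both have date of promotion to current rank Nov 11, 2015, so the next rule applies.
Kowalski and Whitfield are each not paramedic-certified, so the next rule applies.
Among Kowalski and Whitfield, alphabetically by surname: Kowalski before Whitfield.
Full order: Beaumont, Sorensen, Brennan, Espinoza, Kowalski, Whitfield.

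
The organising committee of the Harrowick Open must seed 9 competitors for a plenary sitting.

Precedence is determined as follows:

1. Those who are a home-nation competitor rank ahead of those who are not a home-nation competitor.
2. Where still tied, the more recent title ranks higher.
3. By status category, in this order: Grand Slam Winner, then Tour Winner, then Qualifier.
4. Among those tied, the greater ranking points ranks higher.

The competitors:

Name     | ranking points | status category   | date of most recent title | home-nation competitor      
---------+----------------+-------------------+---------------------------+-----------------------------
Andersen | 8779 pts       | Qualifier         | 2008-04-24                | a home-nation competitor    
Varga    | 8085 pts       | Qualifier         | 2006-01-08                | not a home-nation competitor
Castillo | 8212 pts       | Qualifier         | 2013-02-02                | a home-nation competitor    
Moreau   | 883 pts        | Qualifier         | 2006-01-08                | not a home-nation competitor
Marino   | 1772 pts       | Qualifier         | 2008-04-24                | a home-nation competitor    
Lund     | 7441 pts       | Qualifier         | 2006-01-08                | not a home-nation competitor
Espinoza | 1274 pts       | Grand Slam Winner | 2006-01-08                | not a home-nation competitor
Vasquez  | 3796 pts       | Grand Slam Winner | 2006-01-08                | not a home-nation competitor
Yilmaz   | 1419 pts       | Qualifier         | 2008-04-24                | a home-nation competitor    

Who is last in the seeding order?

By the first rule: Castillo, Andersen, Marino and Yilmaz (each a home-nation competitor); then Vasquez, Espinoza, Varga, Lund and Moreau (each not a home-nation competitor).
Among Castillo, Andersen, Marino and Yilmaz, by date of most recent title (later first): Castillo (2013-02-02) before Andersen, Marino and Yilmaz (2008-04-24).
Andersen, Marino and Yilmaz are each Qualifier, so the next rule applies.
Among Andersen, Marino and Yilmaz, by ranking points (higher first): Andersen (8779 pts) before Marino (1772 pts) before Yilmaz (1419 pts).
Vasquez, Espinoza, Varga, Lund and Moreau all have date of most recent title 2006-01-08, so the next rule applies.
Among Vasquez, Espinoza, Varga, Lund and Moreau, by status category: Vasquez and Espinoza (Grand Slam Winner) before Varga, Lund and Moreau (Qualifier).
Among Vasquez and Espinoza, by ranking points (higher first): Vasquez (3796 pts) before Espinoza (1274 pts).
Among Varga, Lund and Moreau, by ranking points (higher first): Varga (8085 pts) before Lund (7441 pts) before Moreau (883 pts).
Order: Castillo, Andersen, Marino, Yilmaz, Vasquez, Espinoza, Varga, Lund, Moreau.

Moreau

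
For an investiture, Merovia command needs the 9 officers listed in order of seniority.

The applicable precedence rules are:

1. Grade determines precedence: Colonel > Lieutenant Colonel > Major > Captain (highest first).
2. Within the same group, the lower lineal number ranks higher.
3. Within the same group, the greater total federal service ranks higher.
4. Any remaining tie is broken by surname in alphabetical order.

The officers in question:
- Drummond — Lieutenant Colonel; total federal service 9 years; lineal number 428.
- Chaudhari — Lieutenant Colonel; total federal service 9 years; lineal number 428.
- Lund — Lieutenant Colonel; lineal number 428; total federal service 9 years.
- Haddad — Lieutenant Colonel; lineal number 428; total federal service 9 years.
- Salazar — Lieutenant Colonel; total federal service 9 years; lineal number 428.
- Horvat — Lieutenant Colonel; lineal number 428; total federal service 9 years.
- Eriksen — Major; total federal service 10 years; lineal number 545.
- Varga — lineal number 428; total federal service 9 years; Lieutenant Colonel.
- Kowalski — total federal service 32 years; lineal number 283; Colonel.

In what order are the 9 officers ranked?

By grade: Kowalski (Colonel); then Chaudhari, Drummond, Haddad, Horvat, Lund, Salazar and Varga (Lieutenant Colonel); then Eriksen (Major).
Chaudhari, Drummond, Haddad, Horvat, Lund, Salazar and Varga all have lineal number 428, so the next rule applies.
Chaudhari, Drummond, Haddad, Horvat, Lund, Salazar and Varga all have total federal service 9 years, so the next rule applies.
Among Chaudhari, Drummond, Haddad, Horvat, Lund, Salazar and Varga, alphabetically by surname: Chaudhari before Drummond before Haddad before Horvat before Lund before Salazar before Varga.
Full order: Kowalski, Chaudhari, Drummond, Haddad, Horvat, Lund, Salazar, Varga, Eriksen.

Kowalski, Chaudhari, Drummond, Haddad, Horvat, Lund, Salazar, Varga, Eriksen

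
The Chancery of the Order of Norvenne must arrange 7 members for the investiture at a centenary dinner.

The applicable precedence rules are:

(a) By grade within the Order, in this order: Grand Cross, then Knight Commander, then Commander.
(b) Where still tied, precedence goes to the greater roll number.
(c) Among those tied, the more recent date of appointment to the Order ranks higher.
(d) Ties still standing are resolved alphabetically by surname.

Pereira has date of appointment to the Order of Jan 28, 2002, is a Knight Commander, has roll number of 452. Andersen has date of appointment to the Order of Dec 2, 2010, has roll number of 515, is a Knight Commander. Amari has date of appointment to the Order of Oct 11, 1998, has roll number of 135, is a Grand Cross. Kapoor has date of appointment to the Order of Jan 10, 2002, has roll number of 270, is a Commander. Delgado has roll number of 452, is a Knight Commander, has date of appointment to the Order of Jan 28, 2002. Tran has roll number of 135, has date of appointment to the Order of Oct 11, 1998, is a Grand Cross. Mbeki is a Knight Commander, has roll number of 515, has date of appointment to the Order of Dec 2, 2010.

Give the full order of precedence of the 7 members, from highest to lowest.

By grade within the Order: Amari and Tran (Grand Cross); then Andersen, Mbeki, Delgado and Pereira (Knight Commander); then Kapoor (Commander).
Amari and Tran both have roll number 135, so the next rule applies.
Amari and Tran both have date of appointment to the Order Oct 11, 1998, so the next rule applies.
Among Amari and Tran, alphabetically by surname: Amari before Tran.
Among Andersen, Mbeki, Delgado and Pereira, by roll number (higher first): Andersen and Mbeki (515) before Delgado and Pereira (452).
Andersen and Mbeki both have date of appointment to the Order Dec 2, 2010, so the next rule applies.
Among Andersen and Mbeki, alphabetically by surname: Andersen before Mbeki.
Delgado and Pereira both have date of appointment to the Order Jan 28, 2002, so the next rule applies.
Among Delgado and Pereira, alphabetically by surname: Delgado before Pereira.
Full order: Amari, Tran, Andersen, Mbeki, Delgado, Pereira, Kapoor.

Amari, Tran, Andersen, Mbeki, Delgado, Pereira, Kapoor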